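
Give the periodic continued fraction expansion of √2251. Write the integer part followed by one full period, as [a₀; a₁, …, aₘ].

a₀ = ⌊√2251⌋ = 47.
With m₀=0, d₀=1 and mₖ₊₁ = dₖaₖ − mₖ, dₖ₊₁ = (n − mₖ₊₁²)/dₖ, aₖ₊₁ = ⌊(a₀+mₖ₊₁)/dₖ₊₁⌋:
  k=1: m=47, d=42, a=2
  k=2: m=37, d=21, a=4
  k=3: m=47, d=2, a=47
  k=4: m=47, d=21, a=4
  k=5: m=37, d=42, a=2
  k=6: m=47, d=1, a=94
d=1 and a=2a₀=94 at k=6, so the next step gives (m, d) = (47, 42) again — its k=1 value — and the period has length 6.

[47; 2, 4, 47, 4, 2, 94]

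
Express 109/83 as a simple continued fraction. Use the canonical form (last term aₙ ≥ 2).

[1; 3, 5, 5]

109 = 1×83 + 26
83 = 3×26 + 5
26 = 5×5 + 1
5 = 5×1 + 0  (stop)
So 109/83 = [1; 3, 5, 5].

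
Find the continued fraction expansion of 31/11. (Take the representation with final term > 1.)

31 = 2·11 + 9
11 = 1·9 + 2
9 = 4·2 + 1
2 = 2·1 + 0  (stop)
So 31/11 = [2; 1, 4, 2].

[2; 1, 4, 2]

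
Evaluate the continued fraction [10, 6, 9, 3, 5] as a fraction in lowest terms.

9249/910

Using pₖ = aₖpₖ₋₁ + pₖ₋₂ and qₖ = aₖqₖ₋₁ + qₖ₋₂:
  k=0: a=10, p=10, q=1
  k=1: a=6, p=61, q=6
  k=2: a=9, p=559, q=55
  k=3: a=3, p=1738, q=171
  k=4: a=5, p=9249, q=910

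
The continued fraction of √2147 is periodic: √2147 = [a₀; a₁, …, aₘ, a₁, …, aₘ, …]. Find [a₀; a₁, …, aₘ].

[46; 2, 1, 45, 1, 2, 92]

a₀ = ⌊√2147⌋ = 46.
With m₀=0, d₀=1 and mₖ₊₁ = dₖaₖ − mₖ, dₖ₊₁ = (n − mₖ₊₁²)/dₖ, aₖ₊₁ = ⌊(a₀+mₖ₊₁)/dₖ₊₁⌋:
  k=1: m=46, d=31, a=2
  k=2: m=16, d=61, a=1
  k=3: m=45, d=2, a=45
  k=4: m=45, d=61, a=1
  k=5: m=16, d=31, a=2
  k=6: m=46, d=1, a=92
d=1 and a=2a₀=92 at k=6, so the next step gives (m, d) = (46, 31) again — its k=1 value — and the period has length 6.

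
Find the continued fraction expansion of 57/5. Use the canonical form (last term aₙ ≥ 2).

[11; 2, 2]

57 = 11×5 + 2
5 = 2×2 + 1
2 = 2×1 + 0  (stop)
So 57/5 = [11; 2, 2].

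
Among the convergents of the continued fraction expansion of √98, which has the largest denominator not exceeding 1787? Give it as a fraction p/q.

√98 = [9; 1, 8, 1, 18, …] (period length 4).
Convergents:
  p_0/q_0 = 9/1
  p_1/q_1 = 10/1
  p_2/q_2 = 89/9
  p_3/q_3 = 99/10
  p_4/q_4 = 1871/189
  p_5/q_5 = 1970/199
  p_6/q_6 = 17631/1781
  p_7/q_7 = 19601/1980
q_6 = 1781 ≤ 1787 < 1980 = q_7, so the answer is 17631/1781.

17631/1781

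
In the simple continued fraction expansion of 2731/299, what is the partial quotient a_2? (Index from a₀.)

2

2731 = 9·299 + 40   →  a_0 = 9
299 = 7·40 + 19   →  a_1 = 7
40 = 2·19 + 2   →  a_2 = 2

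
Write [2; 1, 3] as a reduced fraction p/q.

Fold from the inside: start with 3/1.
  1 + 1/3 = 4/3
  2 + 3/4 = 11/4

11/4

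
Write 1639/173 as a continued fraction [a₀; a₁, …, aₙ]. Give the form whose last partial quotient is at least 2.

1639 = 9×173 + 82
173 = 2×82 + 9
82 = 9×9 + 1
9 = 9×1 + 0  (stop)
So 1639/173 = [9; 2, 9, 9].

[9; 2, 9, 9]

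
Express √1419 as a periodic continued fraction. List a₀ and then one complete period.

[37; 1, 2, 37, 2, 1, 74]

a₀ = ⌊√1419⌋ = 37.
With m₀=0, d₀=1 and mₖ₊₁ = dₖaₖ − mₖ, dₖ₊₁ = (n − mₖ₊₁²)/dₖ, aₖ₊₁ = ⌊(a₀+mₖ₊₁)/dₖ₊₁⌋:
  k=1: m=37, d=50, a=1
  k=2: m=13, d=25, a=2
  k=3: m=37, d=2, a=37
  k=4: m=37, d=25, a=2
  k=5: m=13, d=50, a=1
  k=6: m=37, d=1, a=74
d=1 and a=2a₀=74 at k=6, so the next step gives (m, d) = (37, 50) again — its k=1 value — and the period has length 6.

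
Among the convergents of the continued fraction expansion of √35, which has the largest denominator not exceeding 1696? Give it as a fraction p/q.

√35 = [5; 1, 10, …] (period length 2).
Convergents:
  p_0/q_0 = 5/1
  p_1/q_1 = 6/1
  p_2/q_2 = 65/11
  p_3/q_3 = 71/12
  p_4/q_4 = 775/131
  p_5/q_5 = 846/143
  p_6/q_6 = 9235/1561
  p_7/q_7 = 10081/1704
q_6 = 1561 ≤ 1696 < 1704 = q_7, so the answer is 9235/1561.

9235/1561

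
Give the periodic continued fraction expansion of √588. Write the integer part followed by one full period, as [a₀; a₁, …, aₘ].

[24; 4, 48]

a₀ = ⌊√588⌋ = 24.
With m₀=0, d₀=1 and mₖ₊₁ = dₖaₖ − mₖ, dₖ₊₁ = (n − mₖ₊₁²)/dₖ, aₖ₊₁ = ⌊(a₀+mₖ₊₁)/dₖ₊₁⌋:
  k=1: m=24, d=12, a=4
  k=2: m=24, d=1, a=48
d=1 and a=2a₀=48 at k=2, so the next step gives (m, d) = (24, 12) again — its k=1 value — and the period has length 2.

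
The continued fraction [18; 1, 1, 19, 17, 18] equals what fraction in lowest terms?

Using pₖ = aₖpₖ₋₁ + pₖ₋₂ and qₖ = aₖqₖ₋₁ + qₖ₋₂:
  k=0: a=18, p=18, q=1
  k=1: a=1, p=19, q=1
  k=2: a=1, p=37, q=2
  k=3: a=19, p=722, q=39
  k=4: a=17, p=12311, q=665
  k=5: a=18, p=222320, q=12009

222320/12009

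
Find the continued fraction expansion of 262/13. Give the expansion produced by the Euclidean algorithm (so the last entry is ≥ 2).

[20; 6, 2]

262 = 20×13 + 2
13 = 6×2 + 1
2 = 2×1 + 0  (stop)
So 262/13 = [20; 6, 2].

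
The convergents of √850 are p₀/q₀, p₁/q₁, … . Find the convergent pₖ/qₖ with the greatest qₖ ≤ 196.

√850 = [29; 6, 2, 6, 58, …] (period length 4).
Convergents:
  p_0/q_0 = 29/1
  p_1/q_1 = 175/6
  p_2/q_2 = 379/13
  p_3/q_3 = 2449/84
  p_4/q_4 = 142421/4885
q_3 = 84 ≤ 196 < 4885 = q_4, so the answer is 2449/84.

2449/84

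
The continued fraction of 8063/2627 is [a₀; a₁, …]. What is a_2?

8063 = 3·2627 + 182   →  a_0 = 3
2627 = 14·182 + 79   →  a_1 = 14
182 = 2·79 + 24   →  a_2 = 2

2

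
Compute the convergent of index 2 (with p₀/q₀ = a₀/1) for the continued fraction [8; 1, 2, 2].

Using pₖ = aₖpₖ₋₁ + pₖ₋₂, qₖ = aₖqₖ₋₁ + qₖ₋₂ (with p₋₁=1, p₋₂=0, q₋₁=0, q₋₂=1):
  k=0: a=8, p=8, q=1
  k=1: a=1, p=9, q=1
  k=2: a=2, p=26, q=3

26/3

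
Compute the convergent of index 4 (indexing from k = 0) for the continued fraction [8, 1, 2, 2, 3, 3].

Using pₖ = aₖpₖ₋₁ + pₖ₋₂, qₖ = aₖqₖ₋₁ + qₖ₋₂ (with p₋₁=1, p₋₂=0, q₋₁=0, q₋₂=1):
  k=0: a=8, p=8, q=1
  k=1: a=1, p=9, q=1
  k=2: a=2, p=26, q=3
  k=3: a=2, p=61, q=7
  k=4: a=3, p=209, q=24

209/24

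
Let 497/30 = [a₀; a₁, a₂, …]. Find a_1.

497 = 16·30 + 17   →  a_0 = 16
30 = 1·17 + 13   →  a_1 = 1

1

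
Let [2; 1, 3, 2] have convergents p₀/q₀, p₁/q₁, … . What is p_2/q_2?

11/4

Using pₖ = aₖpₖ₋₁ + pₖ₋₂, qₖ = aₖqₖ₋₁ + qₖ₋₂ (with p₋₁=1, p₋₂=0, q₋₁=0, q₋₂=1):
  k=0: a=2, p=2, q=1
  k=1: a=1, p=3, q=1
  k=2: a=3, p=11, q=4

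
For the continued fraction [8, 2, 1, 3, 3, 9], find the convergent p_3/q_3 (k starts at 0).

92/11

Using pₖ = aₖpₖ₋₁ + pₖ₋₂, qₖ = aₖqₖ₋₁ + qₖ₋₂ (with p₋₁=1, p₋₂=0, q₋₁=0, q₋₂=1):
  k=0: a=8, p=8, q=1
  k=1: a=2, p=17, q=2
  k=2: a=1, p=25, q=3
  k=3: a=3, p=92, q=11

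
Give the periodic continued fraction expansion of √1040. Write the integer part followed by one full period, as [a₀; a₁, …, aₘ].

[32; 4, 64]

a₀ = ⌊√1040⌋ = 32.
With m₀=0, d₀=1 and mₖ₊₁ = dₖaₖ − mₖ, dₖ₊₁ = (n − mₖ₊₁²)/dₖ, aₖ₊₁ = ⌊(a₀+mₖ₊₁)/dₖ₊₁⌋:
  k=1: m=32, d=16, a=4
  k=2: m=32, d=1, a=64
d=1 and a=2a₀=64 at k=2, so the next step gives (m, d) = (32, 16) again — its k=1 value — and the period has length 2.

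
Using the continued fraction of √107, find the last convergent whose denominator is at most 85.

331/32

√107 = [10; 2, 1, 9, 1, 2, 20, …] (period length 6).
Convergents:
  p_0/q_0 = 10/1
  p_1/q_1 = 21/2
  p_2/q_2 = 31/3
  p_3/q_3 = 300/29
  p_4/q_4 = 331/32
  p_5/q_5 = 962/93
q_4 = 32 ≤ 85 < 93 = q_5, so the answer is 331/32.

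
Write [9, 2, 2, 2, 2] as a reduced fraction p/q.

273/29

Fold from the inside: start with 2/1.
  2 + 1/2 = 5/2
  2 + 2/5 = 12/5
  2 + 5/12 = 29/12
  9 + 12/29 = 273/29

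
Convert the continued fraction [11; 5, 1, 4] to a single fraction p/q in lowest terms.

Fold from the inside: start with 4/1.
  1 + 1/4 = 5/4
  5 + 4/5 = 29/5
  11 + 5/29 = 324/29

324/29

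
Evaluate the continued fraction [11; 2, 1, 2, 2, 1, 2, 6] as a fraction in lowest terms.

Using pₖ = aₖpₖ₋₁ + pₖ₋₂ and qₖ = aₖqₖ₋₁ + qₖ₋₂:
  k=0: a=11, p=11, q=1
  k=1: a=2, p=23, q=2
  k=2: a=1, p=34, q=3
  k=3: a=2, p=91, q=8
  k=4: a=2, p=216, q=19
  k=5: a=1, p=307, q=27
  k=6: a=2, p=830, q=73
  k=7: a=6, p=5287, q=465

5287/465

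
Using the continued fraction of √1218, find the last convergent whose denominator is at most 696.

24046/689

√1218 = [34; 1, 8, 1, 68, …] (period length 4).
Convergents:
  p_0/q_0 = 34/1
  p_1/q_1 = 35/1
  p_2/q_2 = 314/9
  p_3/q_3 = 349/10
  p_4/q_4 = 24046/689
  p_5/q_5 = 24395/699
q_4 = 689 ≤ 696 < 699 = q_5, so the answer is 24046/689.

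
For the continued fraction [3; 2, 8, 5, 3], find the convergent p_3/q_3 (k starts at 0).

Using pₖ = aₖpₖ₋₁ + pₖ₋₂, qₖ = aₖqₖ₋₁ + qₖ₋₂ (with p₋₁=1, p₋₂=0, q₋₁=0, q₋₂=1):
  k=0: a=3, p=3, q=1
  k=1: a=2, p=7, q=2
  k=2: a=8, p=59, q=17
  k=3: a=5, p=302, q=87

302/87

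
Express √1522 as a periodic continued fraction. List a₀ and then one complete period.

[39; 78]

a₀ = ⌊√1522⌋ = 39.
With m₀=0, d₀=1 and mₖ₊₁ = dₖaₖ − mₖ, dₖ₊₁ = (n − mₖ₊₁²)/dₖ, aₖ₊₁ = ⌊(a₀+mₖ₊₁)/dₖ₊₁⌋:
  k=1: m=39, d=1, a=78
d=1 and a=2a₀=78 at k=1, so the next step gives (m, d) = (39, 1) again — its k=1 value — and the period has length 1.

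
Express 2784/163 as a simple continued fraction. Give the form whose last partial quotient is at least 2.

[17; 12, 1, 1, 6]

2784 = 17×163 + 13
163 = 12×13 + 7
13 = 1×7 + 6
7 = 1×6 + 1
6 = 6×1 + 0  (stop)
So 2784/163 = [17; 12, 1, 1, 6].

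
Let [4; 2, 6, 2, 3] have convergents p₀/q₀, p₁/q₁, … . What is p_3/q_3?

125/28

Using pₖ = aₖpₖ₋₁ + pₖ₋₂, qₖ = aₖqₖ₋₁ + qₖ₋₂ (with p₋₁=1, p₋₂=0, q₋₁=0, q₋₂=1):
  k=0: a=4, p=4, q=1
  k=1: a=2, p=9, q=2
  k=2: a=6, p=58, q=13
  k=3: a=2, p=125, q=28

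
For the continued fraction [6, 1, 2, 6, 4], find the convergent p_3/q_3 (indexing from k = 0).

Using pₖ = aₖpₖ₋₁ + pₖ₋₂, qₖ = aₖqₖ₋₁ + qₖ₋₂ (with p₋₁=1, p₋₂=0, q₋₁=0, q₋₂=1):
  k=0: a=6, p=6, q=1
  k=1: a=1, p=7, q=1
  k=2: a=2, p=20, q=3
  k=3: a=6, p=127, q=19

127/19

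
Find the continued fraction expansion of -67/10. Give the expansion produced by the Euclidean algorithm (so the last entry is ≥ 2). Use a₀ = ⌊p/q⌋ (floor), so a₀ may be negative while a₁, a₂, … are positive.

[-7; 3, 3]

-67 = -7×10 + 3
10 = 3×3 + 1
3 = 3×1 + 0  (stop)
So -67/10 = [-7; 3, 3].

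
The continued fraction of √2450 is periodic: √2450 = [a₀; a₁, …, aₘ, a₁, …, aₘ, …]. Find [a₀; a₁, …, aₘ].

[49; 2, 98]

a₀ = ⌊√2450⌋ = 49.
With m₀=0, d₀=1 and mₖ₊₁ = dₖaₖ − mₖ, dₖ₊₁ = (n − mₖ₊₁²)/dₖ, aₖ₊₁ = ⌊(a₀+mₖ₊₁)/dₖ₊₁⌋:
  k=1: m=49, d=49, a=2
  k=2: m=49, d=1, a=98
d=1 and a=2a₀=98 at k=2, so the next step gives (m, d) = (49, 49) again — its k=1 value — and the period has length 2.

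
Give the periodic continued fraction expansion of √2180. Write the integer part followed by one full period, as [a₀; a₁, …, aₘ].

a₀ = ⌊√2180⌋ = 46.
With m₀=0, d₀=1 and mₖ₊₁ = dₖaₖ − mₖ, dₖ₊₁ = (n − mₖ₊₁²)/dₖ, aₖ₊₁ = ⌊(a₀+mₖ₊₁)/dₖ₊₁⌋:
  k=1: m=46, d=64, a=1
  k=2: m=18, d=29, a=2
  k=3: m=40, d=20, a=4
  k=4: m=40, d=29, a=2
  k=5: m=18, d=64, a=1
  k=6: m=46, d=1, a=92
d=1 and a=2a₀=92 at k=6, so the next step gives (m, d) = (46, 64) again — its k=1 value — and the period has length 6.

[46; 1, 2, 4, 2, 1, 92]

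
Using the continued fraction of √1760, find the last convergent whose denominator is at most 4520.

73962/1763

√1760 = [41; 1, 19, 1, 82, …] (period length 4).
Convergents:
  p_0/q_0 = 41/1
  p_1/q_1 = 42/1
  p_2/q_2 = 839/20
  p_3/q_3 = 881/21
  p_4/q_4 = 73081/1742
  p_5/q_5 = 73962/1763
  p_6/q_6 = 1478359/35239
q_5 = 1763 ≤ 4520 < 35239 = q_6, so the answer is 73962/1763.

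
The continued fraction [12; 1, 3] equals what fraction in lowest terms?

51/4

Using pₖ = aₖpₖ₋₁ + pₖ₋₂ and qₖ = aₖqₖ₋₁ + qₖ₋₂:
  k=0: a=12, p=12, q=1
  k=1: a=1, p=13, q=1
  k=2: a=3, p=51, q=4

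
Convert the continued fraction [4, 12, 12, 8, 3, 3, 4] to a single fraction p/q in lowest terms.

Fold from the inside: start with 4/1.
  3 + 1/4 = 13/4
  3 + 4/13 = 43/13
  8 + 13/43 = 357/43
  12 + 43/357 = 4327/357
  12 + 357/4327 = 52281/4327
  4 + 4327/52281 = 213451/52281

213451/52281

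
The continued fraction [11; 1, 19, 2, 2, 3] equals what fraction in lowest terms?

4147/347

Using pₖ = aₖpₖ₋₁ + pₖ₋₂ and qₖ = aₖqₖ₋₁ + qₖ₋₂:
  k=0: a=11, p=11, q=1
  k=1: a=1, p=12, q=1
  k=2: a=19, p=239, q=20
  k=3: a=2, p=490, q=41
  k=4: a=2, p=1219, q=102
  k=5: a=3, p=4147, q=347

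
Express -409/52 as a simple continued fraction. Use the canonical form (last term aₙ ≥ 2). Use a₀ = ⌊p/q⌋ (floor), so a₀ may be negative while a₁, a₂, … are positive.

-409 = -8·52 + 7
52 = 7·7 + 3
7 = 2·3 + 1
3 = 3·1 + 0  (stop)
So -409/52 = [-8; 7, 2, 3].

[-8; 7, 2, 3]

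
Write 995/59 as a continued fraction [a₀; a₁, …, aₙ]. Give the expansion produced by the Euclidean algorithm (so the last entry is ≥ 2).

995 = 16·59 + 51
59 = 1·51 + 8
51 = 6·8 + 3
8 = 2·3 + 2
3 = 1·2 + 1
2 = 2·1 + 0  (stop)
So 995/59 = [16; 1, 6, 2, 1, 2].

[16; 1, 6, 2, 1, 2]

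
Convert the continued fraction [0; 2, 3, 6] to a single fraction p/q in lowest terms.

Fold from the inside: start with 6/1.
  3 + 1/6 = 19/6
  2 + 6/19 = 44/19
  0 + 19/44 = 19/44

19/44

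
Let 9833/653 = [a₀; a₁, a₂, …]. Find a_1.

9833 = 15·653 + 38   →  a_0 = 15
653 = 17·38 + 7   →  a_1 = 17

17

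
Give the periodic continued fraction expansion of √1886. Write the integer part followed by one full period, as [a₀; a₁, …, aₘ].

[43; 2, 2, 1, 42, 1, 2, 2, 86]

a₀ = ⌊√1886⌋ = 43.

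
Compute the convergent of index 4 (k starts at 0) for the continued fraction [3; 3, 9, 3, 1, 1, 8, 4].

382/115

Using pₖ = aₖpₖ₋₁ + pₖ₋₂, qₖ = aₖqₖ₋₁ + qₖ₋₂ (with p₋₁=1, p₋₂=0, q₋₁=0, q₋₂=1):
  k=0: a=3, p=3, q=1
  k=1: a=3, p=10, q=3
  k=2: a=9, p=93, q=28
  k=3: a=3, p=289, q=87
  k=4: a=1, p=382, q=115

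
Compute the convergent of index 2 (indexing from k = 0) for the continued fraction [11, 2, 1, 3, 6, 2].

Using pₖ = aₖpₖ₋₁ + pₖ₋₂, qₖ = aₖqₖ₋₁ + qₖ₋₂ (with p₋₁=1, p₋₂=0, q₋₁=0, q₋₂=1):
  k=0: a=11, p=11, q=1
  k=1: a=2, p=23, q=2
  k=2: a=1, p=34, q=3

34/3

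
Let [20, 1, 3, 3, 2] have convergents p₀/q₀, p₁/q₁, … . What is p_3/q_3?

Using pₖ = aₖpₖ₋₁ + pₖ₋₂, qₖ = aₖqₖ₋₁ + qₖ₋₂ (with p₋₁=1, p₋₂=0, q₋₁=0, q₋₂=1):
  k=0: a=20, p=20, q=1
  k=1: a=1, p=21, q=1
  k=2: a=3, p=83, q=4
  k=3: a=3, p=270, q=13

270/13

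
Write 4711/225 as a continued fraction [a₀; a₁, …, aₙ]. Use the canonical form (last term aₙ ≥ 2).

[20; 1, 15, 14]

4711 = 20×225 + 211
225 = 1×211 + 14
211 = 15×14 + 1
14 = 14×1 + 0  (stop)
So 4711/225 = [20; 1, 15, 14].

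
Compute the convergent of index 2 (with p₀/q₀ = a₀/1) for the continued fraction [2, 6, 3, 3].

Using pₖ = aₖpₖ₋₁ + pₖ₋₂, qₖ = aₖqₖ₋₁ + qₖ₋₂ (with p₋₁=1, p₋₂=0, q₋₁=0, q₋₂=1):
  k=0: a=2, p=2, q=1
  k=1: a=6, p=13, q=6
  k=2: a=3, p=41, q=19

41/19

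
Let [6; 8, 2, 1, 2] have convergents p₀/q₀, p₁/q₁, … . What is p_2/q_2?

104/17

Using pₖ = aₖpₖ₋₁ + pₖ₋₂, qₖ = aₖqₖ₋₁ + qₖ₋₂ (with p₋₁=1, p₋₂=0, q₋₁=0, q₋₂=1):
  k=0: a=6, p=6, q=1
  k=1: a=8, p=49, q=8
  k=2: a=2, p=104, q=17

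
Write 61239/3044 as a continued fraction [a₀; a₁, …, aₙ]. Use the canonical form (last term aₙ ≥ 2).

61239 = 20·3044 + 359
3044 = 8·359 + 172
359 = 2·172 + 15
172 = 11·15 + 7
15 = 2·7 + 1
7 = 7·1 + 0  (stop)
So 61239/3044 = [20; 8, 2, 11, 2, 7].

[20; 8, 2, 11, 2, 7]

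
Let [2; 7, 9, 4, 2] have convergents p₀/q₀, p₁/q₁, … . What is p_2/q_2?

137/64

Using pₖ = aₖpₖ₋₁ + pₖ₋₂, qₖ = aₖqₖ₋₁ + qₖ₋₂ (with p₋₁=1, p₋₂=0, q₋₁=0, q₋₂=1):
  k=0: a=2, p=2, q=1
  k=1: a=7, p=15, q=7
  k=2: a=9, p=137, q=64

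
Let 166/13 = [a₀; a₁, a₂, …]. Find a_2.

3

166 = 12·13 + 10   →  a_0 = 12
13 = 1·10 + 3   →  a_1 = 1
10 = 3·3 + 1   →  a_2 = 3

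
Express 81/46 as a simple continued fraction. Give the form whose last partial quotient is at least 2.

81 = 1*46 + 35
46 = 1*35 + 11
35 = 3*11 + 2
11 = 5*2 + 1
2 = 2*1 + 0  (stop)
So 81/46 = [1; 1, 3, 5, 2].

[1; 1, 3, 5, 2]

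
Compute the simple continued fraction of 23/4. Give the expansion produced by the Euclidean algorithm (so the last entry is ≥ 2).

[5; 1, 3]

23 = 5×4 + 3
4 = 1×3 + 1
3 = 3×1 + 0  (stop)
So 23/4 = [5; 1, 3].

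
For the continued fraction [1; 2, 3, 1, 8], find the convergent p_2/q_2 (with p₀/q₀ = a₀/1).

10/7

Using pₖ = aₖpₖ₋₁ + pₖ₋₂, qₖ = aₖqₖ₋₁ + qₖ₋₂ (with p₋₁=1, p₋₂=0, q₋₁=0, q₋₂=1):
  k=0: a=1, p=1, q=1
  k=1: a=2, p=3, q=2
  k=2: a=3, p=10, q=7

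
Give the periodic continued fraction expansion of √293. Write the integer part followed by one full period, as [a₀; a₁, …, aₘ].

a₀ = ⌊√293⌋ = 17.
With m₀=0, d₀=1 and mₖ₊₁ = dₖaₖ − mₖ, dₖ₊₁ = (n − mₖ₊₁²)/dₖ, aₖ₊₁ = ⌊(a₀+mₖ₊₁)/dₖ₊₁⌋:
  k=1: m=17, d=4, a=8
  k=2: m=15, d=17, a=1
  k=3: m=2, d=17, a=1
  k=4: m=15, d=4, a=8
  k=5: m=17, d=1, a=34
d=1 and a=2a₀=34 at k=5, so the next step gives (m, d) = (17, 4) again — its k=1 value — and the period has length 5.

[17; 8, 1, 1, 8, 34]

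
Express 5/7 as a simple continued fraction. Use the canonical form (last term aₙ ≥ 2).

5 = 0*7 + 5
7 = 1*5 + 2
5 = 2*2 + 1
2 = 2*1 + 0  (stop)
So 5/7 = [0; 1, 2, 2].

[0; 1, 2, 2]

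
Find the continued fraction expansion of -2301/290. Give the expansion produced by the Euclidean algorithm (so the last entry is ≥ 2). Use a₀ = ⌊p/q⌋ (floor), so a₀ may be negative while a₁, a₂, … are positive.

[-8; 15, 3, 1, 4]

-2301 = -8×290 + 19
290 = 15×19 + 5
19 = 3×5 + 4
5 = 1×4 + 1
4 = 4×1 + 0  (stop)
So -2301/290 = [-8; 15, 3, 1, 4].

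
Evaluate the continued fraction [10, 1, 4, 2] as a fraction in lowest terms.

Using pₖ = aₖpₖ₋₁ + pₖ₋₂ and qₖ = aₖqₖ₋₁ + qₖ₋₂:
  k=0: a=10, p=10, q=1
  k=1: a=1, p=11, q=1
  k=2: a=4, p=54, q=5
  k=3: a=2, p=119, q=11

119/11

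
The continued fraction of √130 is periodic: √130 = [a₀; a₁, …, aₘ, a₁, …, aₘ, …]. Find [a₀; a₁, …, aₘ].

[11; 2, 2, 22]

a₀ = ⌊√130⌋ = 11.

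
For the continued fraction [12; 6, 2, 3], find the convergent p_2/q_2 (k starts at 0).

158/13

Using pₖ = aₖpₖ₋₁ + pₖ₋₂, qₖ = aₖqₖ₋₁ + qₖ₋₂ (with p₋₁=1, p₋₂=0, q₋₁=0, q₋₂=1):
  k=0: a=12, p=12, q=1
  k=1: a=6, p=73, q=6
  k=2: a=2, p=158, q=13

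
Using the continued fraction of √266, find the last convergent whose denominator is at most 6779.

√266 = [16; 3, 4, 3, 32, …] (period length 4).
Convergents:
  p_0/q_0 = 16/1
  p_1/q_1 = 49/3
  p_2/q_2 = 212/13
  p_3/q_3 = 685/42
  p_4/q_4 = 22132/1357
  p_5/q_5 = 67081/4113
  p_6/q_6 = 290456/17809
q_5 = 4113 ≤ 6779 < 17809 = q_6, so the answer is 67081/4113.

67081/4113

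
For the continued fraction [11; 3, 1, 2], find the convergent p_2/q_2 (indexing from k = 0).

Using pₖ = aₖpₖ₋₁ + pₖ₋₂, qₖ = aₖqₖ₋₁ + qₖ₋₂ (with p₋₁=1, p₋₂=0, q₋₁=0, q₋₂=1):
  k=0: a=11, p=11, q=1
  k=1: a=3, p=34, q=3
  k=2: a=1, p=45, q=4

45/4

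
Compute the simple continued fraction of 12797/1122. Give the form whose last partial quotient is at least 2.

[11; 2, 2, 6, 1, 5, 5]

12797 = 11×1122 + 455
1122 = 2×455 + 212
455 = 2×212 + 31
212 = 6×31 + 26
31 = 1×26 + 5
26 = 5×5 + 1
5 = 5×1 + 0  (stop)
So 12797/1122 = [11; 2, 2, 6, 1, 5, 5].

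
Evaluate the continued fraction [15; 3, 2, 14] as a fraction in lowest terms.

1544/101

Fold from the inside: start with 14/1.
  2 + 1/14 = 29/14
  3 + 14/29 = 101/29
  15 + 29/101 = 1544/101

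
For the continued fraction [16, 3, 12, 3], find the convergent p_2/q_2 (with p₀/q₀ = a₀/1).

Using pₖ = aₖpₖ₋₁ + pₖ₋₂, qₖ = aₖqₖ₋₁ + qₖ₋₂ (with p₋₁=1, p₋₂=0, q₋₁=0, q₋₂=1):
  k=0: a=16, p=16, q=1
  k=1: a=3, p=49, q=3
  k=2: a=12, p=604, q=37

604/37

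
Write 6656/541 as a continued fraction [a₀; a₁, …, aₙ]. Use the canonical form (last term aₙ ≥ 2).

6656 = 12·541 + 164
541 = 3·164 + 49
164 = 3·49 + 17
49 = 2·17 + 15
17 = 1·15 + 2
15 = 7·2 + 1
2 = 2·1 + 0  (stop)
So 6656/541 = [12; 3, 3, 2, 1, 7, 2].

[12; 3, 3, 2, 1, 7, 2]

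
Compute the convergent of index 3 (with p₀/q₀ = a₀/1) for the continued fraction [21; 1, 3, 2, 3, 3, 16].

196/9

Using pₖ = aₖpₖ₋₁ + pₖ₋₂, qₖ = aₖqₖ₋₁ + qₖ₋₂ (with p₋₁=1, p₋₂=0, q₋₁=0, q₋₂=1):
  k=0: a=21, p=21, q=1
  k=1: a=1, p=22, q=1
  k=2: a=3, p=87, q=4
  k=3: a=2, p=196, q=9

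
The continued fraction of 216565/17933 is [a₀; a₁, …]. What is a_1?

13

216565 = 12·17933 + 1369   →  a_0 = 12
17933 = 13·1369 + 136   →  a_1 = 13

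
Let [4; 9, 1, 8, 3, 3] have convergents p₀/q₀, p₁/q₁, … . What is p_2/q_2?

41/10

Using pₖ = aₖpₖ₋₁ + pₖ₋₂, qₖ = aₖqₖ₋₁ + qₖ₋₂ (with p₋₁=1, p₋₂=0, q₋₁=0, q₋₂=1):
  k=0: a=4, p=4, q=1
  k=1: a=9, p=37, q=9
  k=2: a=1, p=41, q=10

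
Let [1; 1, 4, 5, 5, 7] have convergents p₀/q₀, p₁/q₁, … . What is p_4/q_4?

Using pₖ = aₖpₖ₋₁ + pₖ₋₂, qₖ = aₖqₖ₋₁ + qₖ₋₂ (with p₋₁=1, p₋₂=0, q₋₁=0, q₋₂=1):
  k=0: a=1, p=1, q=1
  k=1: a=1, p=2, q=1
  k=2: a=4, p=9, q=5
  k=3: a=5, p=47, q=26
  k=4: a=5, p=244, q=135

244/135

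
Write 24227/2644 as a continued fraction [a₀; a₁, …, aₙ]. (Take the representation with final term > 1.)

24227 = 9·2644 + 431
2644 = 6·431 + 58
431 = 7·58 + 25
58 = 2·25 + 8
25 = 3·8 + 1
8 = 8·1 + 0  (stop)
So 24227/2644 = [9; 6, 7, 2, 3, 8].

[9; 6, 7, 2, 3, 8]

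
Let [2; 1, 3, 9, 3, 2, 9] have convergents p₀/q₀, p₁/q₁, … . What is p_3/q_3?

102/37

Using pₖ = aₖpₖ₋₁ + pₖ₋₂, qₖ = aₖqₖ₋₁ + qₖ₋₂ (with p₋₁=1, p₋₂=0, q₋₁=0, q₋₂=1):
  k=0: a=2, p=2, q=1
  k=1: a=1, p=3, q=1
  k=2: a=3, p=11, q=4
  k=3: a=9, p=102, q=37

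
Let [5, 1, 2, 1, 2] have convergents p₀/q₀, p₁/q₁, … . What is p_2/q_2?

Using pₖ = aₖpₖ₋₁ + pₖ₋₂, qₖ = aₖqₖ₋₁ + qₖ₋₂ (with p₋₁=1, p₋₂=0, q₋₁=0, q₋₂=1):
  k=0: a=5, p=5, q=1
  k=1: a=1, p=6, q=1
  k=2: a=2, p=17, q=3

17/3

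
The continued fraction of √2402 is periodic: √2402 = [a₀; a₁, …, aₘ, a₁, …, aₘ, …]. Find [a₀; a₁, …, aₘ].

[49; 98]

a₀ = ⌊√2402⌋ = 49.
With m₀=0, d₀=1 and mₖ₊₁ = dₖaₖ − mₖ, dₖ₊₁ = (n − mₖ₊₁²)/dₖ, aₖ₊₁ = ⌊(a₀+mₖ₊₁)/dₖ₊₁⌋:
  k=1: m=49, d=1, a=98
d=1 and a=2a₀=98 at k=1, so the next step gives (m, d) = (49, 1) again — its k=1 value — and the period has length 1.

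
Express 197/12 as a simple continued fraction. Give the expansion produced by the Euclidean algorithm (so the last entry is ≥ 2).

197 = 16*12 + 5
12 = 2*5 + 2
5 = 2*2 + 1
2 = 2*1 + 0  (stop)
So 197/12 = [16; 2, 2, 2].

[16; 2, 2, 2]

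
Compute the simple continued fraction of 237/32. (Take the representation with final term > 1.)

[7; 2, 2, 6]

237 = 7·32 + 13
32 = 2·13 + 6
13 = 2·6 + 1
6 = 6·1 + 0  (stop)
So 237/32 = [7; 2, 2, 6].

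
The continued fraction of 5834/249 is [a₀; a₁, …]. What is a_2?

5834 = 23·249 + 107   →  a_0 = 23
249 = 2·107 + 35   →  a_1 = 2
107 = 3·35 + 2   →  a_2 = 3

3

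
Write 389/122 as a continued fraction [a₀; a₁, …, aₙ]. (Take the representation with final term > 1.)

389 = 3·122 + 23
122 = 5·23 + 7
23 = 3·7 + 2
7 = 3·2 + 1
2 = 2·1 + 0  (stop)
So 389/122 = [3; 5, 3, 3, 2].

[3; 5, 3, 3, 2]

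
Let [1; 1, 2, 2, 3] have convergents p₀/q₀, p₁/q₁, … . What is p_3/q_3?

Using pₖ = aₖpₖ₋₁ + pₖ₋₂, qₖ = aₖqₖ₋₁ + qₖ₋₂ (with p₋₁=1, p₋₂=0, q₋₁=0, q₋₂=1):
  k=0: a=1, p=1, q=1
  k=1: a=1, p=2, q=1
  k=2: a=2, p=5, q=3
  k=3: a=2, p=12, q=7

12/7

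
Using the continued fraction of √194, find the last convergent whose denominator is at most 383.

5251/377

√194 = [13; 1, 12, 1, 26, …] (period length 4).
Convergents:
  p_0/q_0 = 13/1
  p_1/q_1 = 14/1
  p_2/q_2 = 181/13
  p_3/q_3 = 195/14
  p_4/q_4 = 5251/377
  p_5/q_5 = 5446/391
q_4 = 377 ≤ 383 < 391 = q_5, so the answer is 5251/377.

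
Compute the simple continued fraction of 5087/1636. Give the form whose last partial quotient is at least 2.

5087 = 3×1636 + 179
1636 = 9×179 + 25
179 = 7×25 + 4
25 = 6×4 + 1
4 = 4×1 + 0  (stop)
So 5087/1636 = [3; 9, 7, 6, 4].

[3; 9, 7, 6, 4]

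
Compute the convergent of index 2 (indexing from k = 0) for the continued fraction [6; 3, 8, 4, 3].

Using pₖ = aₖpₖ₋₁ + pₖ₋₂, qₖ = aₖqₖ₋₁ + qₖ₋₂ (with p₋₁=1, p₋₂=0, q₋₁=0, q₋₂=1):
  k=0: a=6, p=6, q=1
  k=1: a=3, p=19, q=3
  k=2: a=8, p=158, q=25

158/25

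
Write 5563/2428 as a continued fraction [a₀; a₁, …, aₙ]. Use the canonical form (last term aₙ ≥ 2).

[2; 3, 2, 3, 3, 3, 9]

5563 = 2×2428 + 707
2428 = 3×707 + 307
707 = 2×307 + 93
307 = 3×93 + 28
93 = 3×28 + 9
28 = 3×9 + 1
9 = 9×1 + 0  (stop)
So 5563/2428 = [2; 3, 2, 3, 3, 3, 9].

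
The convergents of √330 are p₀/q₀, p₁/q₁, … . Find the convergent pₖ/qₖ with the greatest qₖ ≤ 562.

√330 = [18; 6, 36, …] (period length 2).
Convergents:
  p_0/q_0 = 18/1
  p_1/q_1 = 109/6
  p_2/q_2 = 3942/217
  p_3/q_3 = 23761/1308
q_2 = 217 ≤ 562 < 1308 = q_3, so the answer is 3942/217.

3942/217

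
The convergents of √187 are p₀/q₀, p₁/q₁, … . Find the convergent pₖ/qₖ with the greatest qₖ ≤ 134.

1682/123

√187 = [13; 1, 2, 13, 2, 1, 26, …] (period length 6).
Convergents:
  p_0/q_0 = 13/1
  p_1/q_1 = 14/1
  p_2/q_2 = 41/3
  p_3/q_3 = 547/40
  p_4/q_4 = 1135/83
  p_5/q_5 = 1682/123
  p_6/q_6 = 44867/3281
q_5 = 123 ≤ 134 < 3281 = q_6, so the answer is 1682/123.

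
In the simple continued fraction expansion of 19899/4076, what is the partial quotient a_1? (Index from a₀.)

19899 = 4·4076 + 3595   →  a_0 = 4
4076 = 1·3595 + 481   →  a_1 = 1

1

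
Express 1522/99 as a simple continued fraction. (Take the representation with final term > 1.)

1522 = 15×99 + 37
99 = 2×37 + 25
37 = 1×25 + 12
25 = 2×12 + 1
12 = 12×1 + 0  (stop)
So 1522/99 = [15; 2, 1, 2, 12].

[15; 2, 1, 2, 12]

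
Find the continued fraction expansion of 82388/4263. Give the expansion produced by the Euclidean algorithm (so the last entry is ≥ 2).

[19; 3, 15, 2, 5, 8]

82388 = 19*4263 + 1391
4263 = 3*1391 + 90
1391 = 15*90 + 41
90 = 2*41 + 8
41 = 5*8 + 1
8 = 8*1 + 0  (stop)
So 82388/4263 = [19; 3, 15, 2, 5, 8].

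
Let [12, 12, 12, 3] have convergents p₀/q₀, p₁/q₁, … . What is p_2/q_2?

1752/145

Using pₖ = aₖpₖ₋₁ + pₖ₋₂, qₖ = aₖqₖ₋₁ + qₖ₋₂ (with p₋₁=1, p₋₂=0, q₋₁=0, q₋₂=1):
  k=0: a=12, p=12, q=1
  k=1: a=12, p=145, q=12
  k=2: a=12, p=1752, q=145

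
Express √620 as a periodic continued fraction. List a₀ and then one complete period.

a₀ = ⌊√620⌋ = 24.
With m₀=0, d₀=1 and mₖ₊₁ = dₖaₖ − mₖ, dₖ₊₁ = (n − mₖ₊₁²)/dₖ, aₖ₊₁ = ⌊(a₀+mₖ₊₁)/dₖ₊₁⌋:
  k=1: m=24, d=44, a=1
  k=2: m=20, d=5, a=8
  k=3: m=20, d=44, a=1
  k=4: m=24, d=1, a=48
d=1 and a=2a₀=48 at k=4, so the next step gives (m, d) = (24, 44) again — its k=1 value — and the period has length 4.

[24; 1, 8, 1, 48]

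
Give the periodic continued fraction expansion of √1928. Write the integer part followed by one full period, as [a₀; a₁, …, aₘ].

a₀ = ⌊√1928⌋ = 43.
With m₀=0, d₀=1 and mₖ₊₁ = dₖaₖ − mₖ, dₖ₊₁ = (n − mₖ₊₁²)/dₖ, aₖ₊₁ = ⌊(a₀+mₖ₊₁)/dₖ₊₁⌋:
  k=1: m=43, d=79, a=1
  k=2: m=36, d=8, a=9
  k=3: m=36, d=79, a=1
  k=4: m=43, d=1, a=86
d=1 and a=2a₀=86 at k=4, so the next step gives (m, d) = (43, 79) again — its k=1 value — and the period has length 4.

[43; 1, 9, 1, 86]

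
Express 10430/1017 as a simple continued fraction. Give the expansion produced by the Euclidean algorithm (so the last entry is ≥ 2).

10430 = 10×1017 + 260
1017 = 3×260 + 237
260 = 1×237 + 23
237 = 10×23 + 7
23 = 3×7 + 2
7 = 3×2 + 1
2 = 2×1 + 0  (stop)
So 10430/1017 = [10; 3, 1, 10, 3, 3, 2].

[10; 3, 1, 10, 3, 3, 2]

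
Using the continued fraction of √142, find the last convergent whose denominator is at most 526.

3420/287

√142 = [11; 1, 10, 1, 22, …] (period length 4).
Convergents:
  p_0/q_0 = 11/1
  p_1/q_1 = 12/1
  p_2/q_2 = 131/11
  p_3/q_3 = 143/12
  p_4/q_4 = 3277/275
  p_5/q_5 = 3420/287
  p_6/q_6 = 37477/3145
q_5 = 287 ≤ 526 < 3145 = q_6, so the answer is 3420/287.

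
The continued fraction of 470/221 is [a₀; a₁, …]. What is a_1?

7

470 = 2·221 + 28   →  a_0 = 2
221 = 7·28 + 25   →  a_1 = 7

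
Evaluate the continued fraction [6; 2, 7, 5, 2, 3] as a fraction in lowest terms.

3777/584

Fold from the inside: start with 3/1.
  2 + 1/3 = 7/3
  5 + 3/7 = 38/7
  7 + 7/38 = 273/38
  2 + 38/273 = 584/273
  6 + 273/584 = 3777/584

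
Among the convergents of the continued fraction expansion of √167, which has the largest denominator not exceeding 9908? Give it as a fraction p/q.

√167 = [12; 1, 11, 1, 24, …] (period length 4).
Convergents:
  p_0/q_0 = 12/1
  p_1/q_1 = 13/1
  p_2/q_2 = 155/12
  p_3/q_3 = 168/13
  p_4/q_4 = 4187/324
  p_5/q_5 = 4355/337
  p_6/q_6 = 52092/4031
  p_7/q_7 = 56447/4368
  p_8/q_8 = 1406820/108863
q_7 = 4368 ≤ 9908 < 108863 = q_8, so the answer is 56447/4368.

56447/4368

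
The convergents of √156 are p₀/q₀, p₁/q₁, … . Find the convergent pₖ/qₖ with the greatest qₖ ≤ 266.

1249/100

√156 = [12; 2, 24, …] (period length 2).
Convergents:
  p_0/q_0 = 12/1
  p_1/q_1 = 25/2
  p_2/q_2 = 612/49
  p_3/q_3 = 1249/100
  p_4/q_4 = 30588/2449
q_3 = 100 ≤ 266 < 2449 = q_4, so the answer is 1249/100.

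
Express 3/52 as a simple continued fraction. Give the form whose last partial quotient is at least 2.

3 = 0·52 + 3
52 = 17·3 + 1
3 = 3·1 + 0  (stop)
So 3/52 = [0; 17, 3].

[0; 17, 3]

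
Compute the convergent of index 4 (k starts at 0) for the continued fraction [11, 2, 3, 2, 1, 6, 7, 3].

263/23

Using pₖ = aₖpₖ₋₁ + pₖ₋₂, qₖ = aₖqₖ₋₁ + qₖ₋₂ (with p₋₁=1, p₋₂=0, q₋₁=0, q₋₂=1):
  k=0: a=11, p=11, q=1
  k=1: a=2, p=23, q=2
  k=2: a=3, p=80, q=7
  k=3: a=2, p=183, q=16
  k=4: a=1, p=263, q=23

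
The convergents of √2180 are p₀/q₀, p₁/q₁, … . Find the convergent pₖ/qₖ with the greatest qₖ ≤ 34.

1354/29

√2180 = [46; 1, 2, 4, 2, 1, 92, …] (period length 6).
Convergents:
  p_0/q_0 = 46/1
  p_1/q_1 = 47/1
  p_2/q_2 = 140/3
  p_3/q_3 = 607/13
  p_4/q_4 = 1354/29
  p_5/q_5 = 1961/42
q_4 = 29 ≤ 34 < 42 = q_5, so the answer is 1354/29.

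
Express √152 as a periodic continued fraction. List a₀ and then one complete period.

[12; 3, 24]

a₀ = ⌊√152⌋ = 12.
With m₀=0, d₀=1 and mₖ₊₁ = dₖaₖ − mₖ, dₖ₊₁ = (n − mₖ₊₁²)/dₖ, aₖ₊₁ = ⌊(a₀+mₖ₊₁)/dₖ₊₁⌋:
  k=1: m=12, d=8, a=3
  k=2: m=12, d=1, a=24
d=1 and a=2a₀=24 at k=2, so the next step gives (m, d) = (12, 8) again — its k=1 value — and the period has length 2.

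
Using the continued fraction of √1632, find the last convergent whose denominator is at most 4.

√1632 = [40; 2, 1, 1, 19, 1, 1, 2, 80, …] (period length 8).
Convergents:
  p_0/q_0 = 40/1
  p_1/q_1 = 81/2
  p_2/q_2 = 121/3
  p_3/q_3 = 202/5
q_2 = 3 ≤ 4 < 5 = q_3, so the answer is 121/3.

121/3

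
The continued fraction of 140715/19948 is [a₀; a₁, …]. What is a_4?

140715 = 7·19948 + 1079   →  a_0 = 7
19948 = 18·1079 + 526   →  a_1 = 18
1079 = 2·526 + 27   →  a_2 = 2
526 = 19·27 + 13   →  a_3 = 19
27 = 2·13 + 1   →  a_4 = 2

2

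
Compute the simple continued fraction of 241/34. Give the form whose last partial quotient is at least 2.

241 = 7·34 + 3
34 = 11·3 + 1
3 = 3·1 + 0  (stop)
So 241/34 = [7; 11, 3].

[7; 11, 3]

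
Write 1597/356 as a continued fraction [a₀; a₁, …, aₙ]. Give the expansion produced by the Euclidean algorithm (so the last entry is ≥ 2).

1597 = 4·356 + 173
356 = 2·173 + 10
173 = 17·10 + 3
10 = 3·3 + 1
3 = 3·1 + 0  (stop)
So 1597/356 = [4; 2, 17, 3, 3].

[4; 2, 17, 3, 3]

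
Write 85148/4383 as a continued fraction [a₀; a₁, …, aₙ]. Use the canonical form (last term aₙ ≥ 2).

85148 = 19*4383 + 1871
4383 = 2*1871 + 641
1871 = 2*641 + 589
641 = 1*589 + 52
589 = 11*52 + 17
52 = 3*17 + 1
17 = 17*1 + 0  (stop)
So 85148/4383 = [19; 2, 2, 1, 11, 3, 17].

[19; 2, 2, 1, 11, 3, 17]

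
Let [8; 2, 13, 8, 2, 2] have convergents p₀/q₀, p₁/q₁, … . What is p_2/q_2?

229/27

Using pₖ = aₖpₖ₋₁ + pₖ₋₂, qₖ = aₖqₖ₋₁ + qₖ₋₂ (with p₋₁=1, p₋₂=0, q₋₁=0, q₋₂=1):
  k=0: a=8, p=8, q=1
  k=1: a=2, p=17, q=2
  k=2: a=13, p=229, q=27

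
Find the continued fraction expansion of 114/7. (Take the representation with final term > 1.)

114 = 16×7 + 2
7 = 3×2 + 1
2 = 2×1 + 0  (stop)
So 114/7 = [16; 3, 2].

[16; 3, 2]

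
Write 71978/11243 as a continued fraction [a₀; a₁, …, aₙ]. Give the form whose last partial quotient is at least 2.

71978 = 6·11243 + 4520
11243 = 2·4520 + 2203
4520 = 2·2203 + 114
2203 = 19·114 + 37
114 = 3·37 + 3
37 = 12·3 + 1
3 = 3·1 + 0  (stop)
So 71978/11243 = [6; 2, 2, 19, 3, 12, 3].

[6; 2, 2, 19, 3, 12, 3]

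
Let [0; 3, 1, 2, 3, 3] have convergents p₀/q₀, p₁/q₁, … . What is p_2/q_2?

1/4

Using pₖ = aₖpₖ₋₁ + pₖ₋₂, qₖ = aₖqₖ₋₁ + qₖ₋₂ (with p₋₁=1, p₋₂=0, q₋₁=0, q₋₂=1):
  k=0: a=0, p=0, q=1
  k=1: a=3, p=1, q=3
  k=2: a=1, p=1, q=4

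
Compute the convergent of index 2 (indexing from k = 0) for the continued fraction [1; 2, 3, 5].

10/7

Using pₖ = aₖpₖ₋₁ + pₖ₋₂, qₖ = aₖqₖ₋₁ + qₖ₋₂ (with p₋₁=1, p₋₂=0, q₋₁=0, q₋₂=1):
  k=0: a=1, p=1, q=1
  k=1: a=2, p=3, q=2
  k=2: a=3, p=10, q=7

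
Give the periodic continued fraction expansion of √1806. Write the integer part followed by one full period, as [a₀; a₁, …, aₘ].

[42; 2, 84]

a₀ = ⌊√1806⌋ = 42.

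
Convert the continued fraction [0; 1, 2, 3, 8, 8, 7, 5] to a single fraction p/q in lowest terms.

Fold from the inside: start with 5/1.
  7 + 1/5 = 36/5
  8 + 5/36 = 293/36
  8 + 36/293 = 2380/293
  3 + 293/2380 = 7433/2380
  2 + 2380/7433 = 17246/7433
  1 + 7433/17246 = 24679/17246
  0 + 17246/24679 = 17246/24679

17246/24679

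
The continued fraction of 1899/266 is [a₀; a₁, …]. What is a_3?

3

1899 = 7·266 + 37   →  a_0 = 7
266 = 7·37 + 7   →  a_1 = 7
37 = 5·7 + 2   →  a_2 = 5
7 = 3·2 + 1   →  a_3 = 3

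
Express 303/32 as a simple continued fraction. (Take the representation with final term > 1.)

303 = 9*32 + 15
32 = 2*15 + 2
15 = 7*2 + 1
2 = 2*1 + 0  (stop)
So 303/32 = [9; 2, 7, 2].

[9; 2, 7, 2]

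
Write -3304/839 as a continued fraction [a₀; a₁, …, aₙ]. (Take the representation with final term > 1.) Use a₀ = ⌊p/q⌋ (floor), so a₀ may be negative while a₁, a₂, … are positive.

-3304 = -4·839 + 52
839 = 16·52 + 7
52 = 7·7 + 3
7 = 2·3 + 1
3 = 3·1 + 0  (stop)
So -3304/839 = [-4; 16, 7, 2, 3].

[-4; 16, 7, 2, 3]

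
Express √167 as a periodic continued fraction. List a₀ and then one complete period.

[12; 1, 11, 1, 24]

a₀ = ⌊√167⌋ = 12.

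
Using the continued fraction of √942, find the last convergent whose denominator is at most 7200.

106133/3458

√942 = [30; 1, 2, 4, 20, 4, 2, 1, 60, …] (period length 8).
Convergents:
  p_0/q_0 = 30/1
  p_1/q_1 = 31/1
  p_2/q_2 = 92/3
  p_3/q_3 = 399/13
  p_4/q_4 = 8072/263
  p_5/q_5 = 32687/1065
  p_6/q_6 = 73446/2393
  p_7/q_7 = 106133/3458
  p_8/q_8 = 6441426/209873
q_7 = 3458 ≤ 7200 < 209873 = q_8, so the answer is 106133/3458.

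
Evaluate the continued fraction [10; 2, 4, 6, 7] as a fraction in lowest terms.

Using pₖ = aₖpₖ₋₁ + pₖ₋₂ and qₖ = aₖqₖ₋₁ + qₖ₋₂:
  k=0: a=10, p=10, q=1
  k=1: a=2, p=21, q=2
  k=2: a=4, p=94, q=9
  k=3: a=6, p=585, q=56
  k=4: a=7, p=4189, q=401

4189/401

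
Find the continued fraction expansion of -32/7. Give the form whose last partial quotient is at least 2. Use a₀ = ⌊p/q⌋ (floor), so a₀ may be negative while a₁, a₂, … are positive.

[-5; 2, 3]

-32 = -5×7 + 3
7 = 2×3 + 1
3 = 3×1 + 0  (stop)
So -32/7 = [-5; 2, 3].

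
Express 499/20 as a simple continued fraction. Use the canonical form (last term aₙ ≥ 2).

[24; 1, 19]

499 = 24×20 + 19
20 = 1×19 + 1
19 = 19×1 + 0  (stop)
So 499/20 = [24; 1, 19].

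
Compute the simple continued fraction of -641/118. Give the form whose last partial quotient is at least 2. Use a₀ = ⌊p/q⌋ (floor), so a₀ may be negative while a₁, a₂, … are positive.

[-6; 1, 1, 3, 5, 3]

-641 = -6*118 + 67
118 = 1*67 + 51
67 = 1*51 + 16
51 = 3*16 + 3
16 = 5*3 + 1
3 = 3*1 + 0  (stop)
So -641/118 = [-6; 1, 1, 3, 5, 3].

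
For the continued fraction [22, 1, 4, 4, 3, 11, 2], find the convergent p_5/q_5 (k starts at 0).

Using pₖ = aₖpₖ₋₁ + pₖ₋₂, qₖ = aₖqₖ₋₁ + qₖ₋₂ (with p₋₁=1, p₋₂=0, q₋₁=0, q₋₂=1):
  k=0: a=22, p=22, q=1
  k=1: a=1, p=23, q=1
  k=2: a=4, p=114, q=5
  k=3: a=4, p=479, q=21
  k=4: a=3, p=1551, q=68
  k=5: a=11, p=17540, q=769

17540/769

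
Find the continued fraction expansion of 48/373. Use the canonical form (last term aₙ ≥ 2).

[0; 7, 1, 3, 2, 1, 3]

48 = 0*373 + 48
373 = 7*48 + 37
48 = 1*37 + 11
37 = 3*11 + 4
11 = 2*4 + 3
4 = 1*3 + 1
3 = 3*1 + 0  (stop)
So 48/373 = [0; 7, 1, 3, 2, 1, 3].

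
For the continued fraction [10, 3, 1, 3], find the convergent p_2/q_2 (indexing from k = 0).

Using pₖ = aₖpₖ₋₁ + pₖ₋₂, qₖ = aₖqₖ₋₁ + qₖ₋₂ (with p₋₁=1, p₋₂=0, q₋₁=0, q₋₂=1):
  k=0: a=10, p=10, q=1
  k=1: a=3, p=31, q=3
  k=2: a=1, p=41, q=4

41/4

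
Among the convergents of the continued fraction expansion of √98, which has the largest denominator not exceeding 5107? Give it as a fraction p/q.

19601/1980

√98 = [9; 1, 8, 1, 18, …] (period length 4).
Convergents:
  p_0/q_0 = 9/1
  p_1/q_1 = 10/1
  p_2/q_2 = 89/9
  p_3/q_3 = 99/10
  p_4/q_4 = 1871/189
  p_5/q_5 = 1970/199
  p_6/q_6 = 17631/1781
  p_7/q_7 = 19601/1980
  p_8/q_8 = 370449/37421
q_7 = 1980 ≤ 5107 < 37421 = q_8, so the answer is 19601/1980.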